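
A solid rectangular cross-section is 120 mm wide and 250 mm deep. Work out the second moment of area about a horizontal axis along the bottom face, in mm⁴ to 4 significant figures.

The section: 120 × 250, A = 30 000 mm², y = 125 mm, Ī = 156 250 000 mm⁴.
Transfer it to the base of the section using Ī + A·d² with d = y − 0:
  the section: d = 125 mm → contributes +625 000 000 mm⁴
Total I = 625 000 000 mm⁴.

I_base ≈ 6.250 × 10⁸ mm⁴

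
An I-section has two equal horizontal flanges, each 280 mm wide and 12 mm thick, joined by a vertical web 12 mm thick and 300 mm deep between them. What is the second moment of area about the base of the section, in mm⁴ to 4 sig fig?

Split into non-overlapping primitives; take the origin at the lower-left of the bounding box.
Bottom flange: 280 × 12, A = 3 360 mm², y = 6 mm, Ī = 40 320 mm⁴.
Web: 12 × 300, A = 3 600 mm², y = 162 mm, Ī = 27 000 000 mm⁴.
Top flange: 280 × 12, A = 3 360 mm², y = 318 mm, Ī = 40 320 mm⁴.
Transfer each piece to a horizontal axis along the bottom face using Ī + A·d² with d = y − 0:
  bottom flange: d = 6 mm → contributes +161 280 mm⁴
  web: d = 162 mm → contributes +121 478 400 mm⁴
  top flange: d = 318 mm → contributes +339 816 960 mm⁴
Total I = 461 456 640 mm⁴.

I_base ≈ 4.615 × 10⁸ mm⁴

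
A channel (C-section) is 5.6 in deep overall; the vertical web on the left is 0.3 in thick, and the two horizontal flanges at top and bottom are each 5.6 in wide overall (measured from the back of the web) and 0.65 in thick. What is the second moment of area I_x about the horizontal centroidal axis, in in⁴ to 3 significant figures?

Break the section into simple shapes (no overlaps), measuring from the bottom-left corner of the bounding box.
Web: 0.3 × 5.6, A = 1.68 in², y = 2.8 in, Ī = 4.3904 in⁴.
Top flange (beyond web): 5.3 × 0.65, A = 3.445 in², y = 5.275 in, Ī = 0.12129 in⁴.
Bottom flange (beyond web): 5.3 × 0.65, A = 3.445 in², y = 0.325 in, Ī = 0.12129 in⁴.
By symmetry the centroid is at mid-height, ȳ = 2.8 in.
Transfer each piece to the horizontal centroidal axis using Ī + A·d² with d = y − 2.8:
  web: d = 0 in → contributes +4.3904 in⁴
  top flange (beyond web): d = 2.475 in → contributes +21.224 in⁴
  bottom flange (beyond web): d = -2.475 in → contributes +21.224 in⁴
Total I = 46.839 in⁴.

I_x ≈ 46.8 in⁴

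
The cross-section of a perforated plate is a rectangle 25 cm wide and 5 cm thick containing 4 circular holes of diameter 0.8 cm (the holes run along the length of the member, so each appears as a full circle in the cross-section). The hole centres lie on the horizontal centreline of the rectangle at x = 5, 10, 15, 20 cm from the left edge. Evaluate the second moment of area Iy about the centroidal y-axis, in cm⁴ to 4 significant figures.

Split into non-overlapping primitives; take the origin at the lower-left of the bounding box.
Plate: 25 × 5, A = 125 cm², x = 12.5 cm, Ī = 6510.42 cm⁴.
Hole 1 (subtracted): ⌀0.8, A = 0.502655 cm², x = 5 cm, Ī = 0.0201062 cm⁴.
Hole 2 (subtracted): ⌀0.8, A = 0.502655 cm², x = 10 cm, Ī = 0.0201062 cm⁴.
Hole 3 (subtracted): ⌀0.8, A = 0.502655 cm², x = 15 cm, Ī = 0.0201062 cm⁴.
Hole 4 (subtracted): ⌀0.8, A = 0.502655 cm², x = 20 cm, Ī = 0.0201062 cm⁴.
By symmetry the centroid is at mid-width, x̄ = 12.5 cm.
Transfer each piece to the centroidal y-axis using Ī + A·d² with d = x − 12.5:
  plate: d = 0 cm → contributes +6510.42 cm⁴
  hole 1: d = -7.5 cm → contributes −28.2944 cm⁴
  hole 2: d = -2.5 cm → contributes −3.1617 cm⁴
  hole 3: d = 2.5 cm → contributes −3.1617 cm⁴
  hole 4: d = 7.5 cm → contributes −28.2944 cm⁴
Total I = 6447.5 cm⁴.

Iy ≈ 6448 cm⁴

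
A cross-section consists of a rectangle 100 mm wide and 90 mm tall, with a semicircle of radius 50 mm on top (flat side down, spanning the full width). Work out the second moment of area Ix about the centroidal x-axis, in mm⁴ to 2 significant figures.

Treat the section as a set of non-overlapping primitives; coordinates are from the bounding-box lower-left.
Rectangular body: 100 × 90, A = 9 000 mm², y = 45 mm, Ī = 6 075 000 mm⁴.
Semicircular cap: semicircle r = 50, A = 3 927 mm², y = 111.2 mm, Ī = 685 981 mm⁴.
Centroid: ȳ = ΣA·y / ΣA = 65.12 mm.
Transfer each piece to the centroidal x-axis using Ī + A·d² with d = y − 65.12:
  rectangular body: d = -20.12 mm → contributes +9 717 121 mm⁴
  semicircular cap: d = 46.1 mm → contributes +9 033 108 mm⁴
Total I = 18 750 229 mm⁴.

Ix ≈ 1.9 × 10⁷ mm⁴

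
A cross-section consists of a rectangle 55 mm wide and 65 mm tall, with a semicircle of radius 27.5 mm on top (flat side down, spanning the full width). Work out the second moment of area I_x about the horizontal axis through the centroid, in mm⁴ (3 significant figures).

Treat the section as a set of non-overlapping primitives; coordinates are from the bounding-box lower-left.
Rectangular body: 55 × 65, A = 3 575 mm², y = 32.5 mm, Ī = 1 258 698 mm⁴.
Semicircular cap: semicircle r = 27.5, A = 1187.9 mm², y = 76.671 mm, Ī = 62 772 mm⁴.
Centroid: ȳ = ΣA·y / ΣA = 43.517 mm.
Transfer each piece to the horizontal axis through the centroid using Ī + A·d² with d = y − 43.517:
  rectangular body: d = -11.017 mm → contributes +1 692 591 mm⁴
  semicircular cap: d = 33.155 mm → contributes +1 368 562 mm⁴
Total I = 3 061 152 mm⁴.

I_x ≈ 3.06 × 10⁶ mm⁴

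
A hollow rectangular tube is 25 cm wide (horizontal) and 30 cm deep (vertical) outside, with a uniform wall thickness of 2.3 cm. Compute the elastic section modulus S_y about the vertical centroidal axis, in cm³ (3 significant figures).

S_y ≈ 1690 cm³

Break the section into simple shapes (no overlaps), measuring from the bottom-left corner of the bounding box.
Outer rectangle: 25 × 30, A = 750 cm², x = 12.5 cm, Ī = 39 063 cm⁴.
Inner void (subtracted): 20.4 × 25.4, A = 518.16 cm², x = 12.5 cm, Ī = 17 970 cm⁴.
By symmetry the centroid is at mid-width, x̄ = 12.5 cm.
All pieces are centred on the vertical centroidal axis, so I = ΣĪ (holes subtracted) = 21 093 cm⁴.
Extreme fibre distance c = 12.5 cm; S = I/c = 1687.4 cm³.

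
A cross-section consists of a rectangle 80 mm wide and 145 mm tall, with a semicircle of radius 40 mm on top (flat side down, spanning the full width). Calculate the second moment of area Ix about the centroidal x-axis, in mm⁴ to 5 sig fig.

Break the section into simple shapes (no overlaps), measuring from the bottom-left corner of the bounding box.
Rectangular body: 80 × 145, A = 11 600 mm², y = 72.5 mm, Ī = 20 324 167 mm⁴.
Semicircular cap: semicircle r = 40, A = 2513.274 mm², y = 161.9765 mm, Ī = 280977.8 mm⁴.
Centroid: ȳ = ΣA·y / ΣA = 88.43387 mm.
Transfer each piece to the centroidal x-axis using Ī + A·d² with d = y − 88.43387:
  rectangular body: d = -15.93387 mm → contributes +23 269 269 mm⁴
  semicircular cap: d = 73.54266 mm → contributes +13 874 078 mm⁴
Total I = 37 143 347 mm⁴.

Ix ≈ 3.7143 × 10⁷ mm⁴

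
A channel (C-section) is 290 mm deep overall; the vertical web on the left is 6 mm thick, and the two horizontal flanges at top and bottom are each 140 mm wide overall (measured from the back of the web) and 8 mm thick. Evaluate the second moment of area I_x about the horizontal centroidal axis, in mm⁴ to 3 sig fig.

I_x ≈ 5.48 × 10⁷ mm⁴

Decompose the section into non-overlapping parts with the origin at the bottom-left of its bounding rectangle.
Web: 6 × 290, A = 1 740 mm², y = 145 mm, Ī = 12 194 500 mm⁴.
Top flange (beyond web): 134 × 8, A = 1 072 mm², y = 286 mm, Ī = 5717.3 mm⁴.
Bottom flange (beyond web): 134 × 8, A = 1 072 mm², y = 4 mm, Ī = 5717.3 mm⁴.
By symmetry the centroid is at mid-height, ȳ = 145 mm.
Transfer each piece to the horizontal centroidal axis using Ī + A·d² with d = y − 145:
  web: d = 0 mm → contributes +12 194 500 mm⁴
  top flange (beyond web): d = 141 mm → contributes +21 318 149 mm⁴
  bottom flange (beyond web): d = -141 mm → contributes +21 318 149 mm⁴
Total I = 54 830 799 mm⁴.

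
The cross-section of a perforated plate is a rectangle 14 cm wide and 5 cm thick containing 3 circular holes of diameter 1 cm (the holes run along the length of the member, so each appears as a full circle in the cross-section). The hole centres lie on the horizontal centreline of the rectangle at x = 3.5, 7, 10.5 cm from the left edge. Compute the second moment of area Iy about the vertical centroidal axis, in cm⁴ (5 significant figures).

Iy ≈ 1123.9 cm⁴

Decompose the section into non-overlapping parts with the origin at the bottom-left of its bounding rectangle.
Plate: 14 × 5, A = 70 cm², x = 7 cm, Ī = 1143.333 cm⁴.
Hole 1 (subtracted): ⌀1, A = 0.7853982 cm², x = 3.5 cm, Ī = 0.04908739 cm⁴.
Hole 2 (subtracted): ⌀1, A = 0.7853982 cm², x = 7 cm, Ī = 0.04908739 cm⁴.
Hole 3 (subtracted): ⌀1, A = 0.7853982 cm², x = 10.5 cm, Ī = 0.04908739 cm⁴.
By symmetry the centroid is at mid-width, x̄ = 7 cm.
Transfer each piece to the vertical centroidal axis using Ī + A·d² with d = x − 7:
  plate: d = 0 cm → contributes +1143.333 cm⁴
  hole 1: d = -3.5 cm → contributes −9.670215 cm⁴
  hole 2: d = 0 cm → contributes −0.04908739 cm⁴
  hole 3: d = 3.5 cm → contributes −9.670215 cm⁴
Total I = 1123.944 cm⁴.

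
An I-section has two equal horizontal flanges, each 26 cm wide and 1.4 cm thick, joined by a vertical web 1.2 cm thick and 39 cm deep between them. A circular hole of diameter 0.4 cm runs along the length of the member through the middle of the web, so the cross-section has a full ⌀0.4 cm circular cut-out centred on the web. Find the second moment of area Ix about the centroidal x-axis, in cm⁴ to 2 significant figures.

Ix ≈ 3.6 × 10⁴ cm⁴

Split into non-overlapping primitives; take the origin at the lower-left of the bounding box.
Bottom flange: 26 × 1.4, A = 36.4 cm², y = 0.7 cm, Ī = 5.945 cm⁴.
Web: 1.2 × 39, A = 46.8 cm², y = 20.9 cm, Ī = 5 932 cm⁴.
Top flange: 26 × 1.4, A = 36.4 cm², y = 41.1 cm, Ī = 5.945 cm⁴.
Hole (subtracted): ⌀0.4, A = 0.1257 cm², y = 20.9 cm, Ī = 0.001257 cm⁴.
By symmetry the centroid is at mid-height, ȳ = 20.9 cm.
Transfer each piece to the centroidal x-axis using Ī + A·d² with d = y − 20.9:
  bottom flange: d = -20.2 cm → contributes +14 859 cm⁴
  web: d = 0 cm → contributes +5 932 cm⁴
  top flange: d = 20.2 cm → contributes +14 859 cm⁴
  hole: d = 0 cm → contributes −0.001257 cm⁴
Total I = 35 649 cm⁴.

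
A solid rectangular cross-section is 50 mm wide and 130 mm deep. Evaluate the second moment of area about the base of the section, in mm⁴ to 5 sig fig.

The section: 50 × 130, A = 6 500 mm², y = 65 mm, Ī = 9 154 167 mm⁴.
Transfer it to the base of the section using Ī + A·d² with d = y − 0:
  the section: d = 65 mm → contributes +36 616 667 mm⁴
Total I = 36 616 667 mm⁴.

I_base ≈ 3.6617 × 10⁷ mm⁴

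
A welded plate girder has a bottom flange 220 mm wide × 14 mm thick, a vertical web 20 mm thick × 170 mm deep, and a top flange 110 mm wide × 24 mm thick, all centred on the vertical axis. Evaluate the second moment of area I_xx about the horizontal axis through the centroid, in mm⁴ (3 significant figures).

I_xx ≈ 5.92 × 10⁷ mm⁴

Break the section into simple shapes (no overlaps), measuring from the bottom-left corner of the bounding box.
Bottom plate: 220 × 14, A = 3 080 mm², y = 7 mm, Ī = 50 307 mm⁴.
Web plate: 20 × 170, A = 3 400 mm², y = 99 mm, Ī = 8 188 333 mm⁴.
Top plate: 110 × 24, A = 2 640 mm², y = 196 mm, Ī = 126 720 mm⁴.
Centroid: ȳ = ΣA·y / ΣA = 96.009 mm.
Transfer each piece to the horizontal axis through the centroid using Ī + A·d² with d = y − 96.009:
  bottom plate: d = -89.009 mm → contributes +24 451 796 mm⁴
  web plate: d = 2.9912 mm → contributes +8 218 755 mm⁴
  top plate: d = 99.991 mm → contributes +26 522 089 mm⁴
Total I = 59 192 639 mm⁴.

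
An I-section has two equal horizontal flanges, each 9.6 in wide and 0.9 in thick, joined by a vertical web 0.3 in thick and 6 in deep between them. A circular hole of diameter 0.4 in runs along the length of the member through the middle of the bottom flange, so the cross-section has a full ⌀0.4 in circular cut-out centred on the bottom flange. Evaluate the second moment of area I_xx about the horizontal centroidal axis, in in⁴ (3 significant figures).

Treat the section as a set of non-overlapping primitives; coordinates are from the bounding-box lower-left.
Bottom flange: 9.6 × 0.9, A = 8.64 in², y = 0.45 in, Ī = 0.5832 in⁴.
Web: 0.3 × 6, A = 1.8 in², y = 3.9 in, Ī = 5.4 in⁴.
Top flange: 9.6 × 0.9, A = 8.64 in², y = 7.35 in, Ī = 0.5832 in⁴.
Hole (subtracted): ⌀0.4, A = 0.12566 in², y = 0.45 in, Ī = 0.0012566 in⁴.
Centroid: ȳ = ΣA·y / ΣA = 3.9229 in.
Transfer each piece to the horizontal centroidal axis using Ī + A·d² with d = y − 3.9229:
  bottom flange: d = -3.4729 in → contributes +104.79 in⁴
  web: d = -0.022873 in → contributes +5.4009 in⁴
  top flange: d = 3.4271 in → contributes +102.06 in⁴
  hole: d = -3.4729 in → contributes −1.5169 in⁴
Total I = 210.73 in⁴.

I_xx ≈ 211 in⁴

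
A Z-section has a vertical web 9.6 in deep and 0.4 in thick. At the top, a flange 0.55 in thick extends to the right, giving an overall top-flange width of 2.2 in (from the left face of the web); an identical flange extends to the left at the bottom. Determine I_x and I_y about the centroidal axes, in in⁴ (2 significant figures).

I_x ≈ 70 in⁴, I_y ≈ 3.0 in⁴

Split into non-overlapping primitives; take the origin at the lower-left of the bounding box.
Web: 0.4 × 9.6, A = 3.84 in², y = 4.8 in, Ī = 29.49 in⁴.
Top flange (beyond web): 1.8 × 0.55, A = 0.99 in², y = 9.325 in, Ī = 0.02496 in⁴.
Bottom flange (beyond web): 1.8 × 0.55, A = 0.99 in², y = 0.275 in, Ī = 0.02496 in⁴.
Centroid: ȳ = ΣA·y / ΣA = 4.8 in.
Transfer each piece to the centroidal x-axis using Ī + A·d² with d = y − 4.8:
  web: d = 0 in → contributes +29.49 in⁴
  top flange (beyond web): d = 4.525 in → contributes +20.3 in⁴
  bottom flange (beyond web): d = -4.525 in → contributes +20.3 in⁴
Total I = 70.08 in⁴.
For the y-axis: x̄ = 2 in.
Repeating about the centroidal y-axis gives I_y = 2.982 in⁴.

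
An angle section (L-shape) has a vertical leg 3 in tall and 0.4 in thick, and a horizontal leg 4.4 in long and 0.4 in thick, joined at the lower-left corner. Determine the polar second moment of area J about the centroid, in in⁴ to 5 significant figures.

J ≈ 7.5484 in⁴

Treat the section as a set of non-overlapping primitives; coordinates are from the bounding-box lower-left.
Vertical leg: 0.4 × 3, A = 1.2 in², y = 1.5 in, Ī = 0.9 in⁴.
Horizontal leg (remainder): 4 × 0.4, A = 1.6 in², y = 0.2 in, Ī = 0.02133333 in⁴.
Centroid: ȳ = ΣA·y / ΣA = 0.7571429 in.
Transfer each piece to the centroidal x-axis using Ī + A·d² with d = y − 0.7571429:
  vertical leg: d = 0.7428571 in → contributes +1.562204 in⁴
  horizontal leg (remainder): d = -0.5571429 in → contributes +0.5179864 in⁴
Total I = 2.08019 in⁴.
For the y-axis: x̄ = 1.457143 in.
Repeating about the centroidal y-axis gives I_y = 5.46819 in⁴.
Polar second moment: J = I_x + I_y = 7.548381 in⁴.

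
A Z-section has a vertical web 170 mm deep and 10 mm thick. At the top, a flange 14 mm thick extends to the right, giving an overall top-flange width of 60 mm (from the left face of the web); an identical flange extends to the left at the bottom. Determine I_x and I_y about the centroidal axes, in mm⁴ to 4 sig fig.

Break the section into simple shapes (no overlaps), measuring from the bottom-left corner of the bounding box.
Web: 10 × 170, A = 1 700 mm², y = 85 mm, Ī = 4 094 167 mm⁴.
Top flange (beyond web): 50 × 14, A = 700 mm², y = 163 mm, Ī = 11433.3 mm⁴.
Bottom flange (beyond web): 50 × 14, A = 700 mm², y = 7 mm, Ī = 11433.3 mm⁴.
Centroid: ȳ = ΣA·y / ΣA = 85 mm.
Transfer each piece to the centroidal x-axis using Ī + A·d² with d = y − 85:
  web: d = 0 mm → contributes +4 094 167 mm⁴
  top flange (beyond web): d = 78 mm → contributes +4 270 233 mm⁴
  bottom flange (beyond web): d = -78 mm → contributes +4 270 233 mm⁴
Total I = 12 634 633 mm⁴.
For the y-axis: x̄ = 55 mm.
Repeating about the centroidal y-axis gives I_y = 1 565 833 mm⁴.

I_x ≈ 1.263 × 10⁷ mm⁴, I_y ≈ 1.566 × 10⁶ mm⁴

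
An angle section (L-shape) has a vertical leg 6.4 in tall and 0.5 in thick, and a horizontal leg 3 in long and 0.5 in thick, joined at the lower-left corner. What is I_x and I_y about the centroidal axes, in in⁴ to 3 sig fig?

Treat the section as a set of non-overlapping primitives; coordinates are from the bounding-box lower-left.
Vertical leg: 0.5 × 6.4, A = 3.2 in², y = 3.2 in, Ī = 10.923 in⁴.
Horizontal leg (remainder): 2.5 × 0.5, A = 1.25 in², y = 0.25 in, Ī = 0.026042 in⁴.
Centroid: ȳ = ΣA·y / ΣA = 2.3713 in.
Transfer each piece to the centroidal x-axis using Ī + A·d² with d = y − 2.3713:
  vertical leg: d = 0.82865 in → contributes +13.12 in⁴
  horizontal leg (remainder): d = -2.1213 in → contributes +5.6512 in⁴
Total I = 18.771 in⁴.
For the y-axis: x̄ = 0.67135 in.
Repeating about the centroidal y-axis gives I_y = 2.7402 in⁴.

I_x ≈ 18.8 in⁴, I_y ≈ 2.74 in⁴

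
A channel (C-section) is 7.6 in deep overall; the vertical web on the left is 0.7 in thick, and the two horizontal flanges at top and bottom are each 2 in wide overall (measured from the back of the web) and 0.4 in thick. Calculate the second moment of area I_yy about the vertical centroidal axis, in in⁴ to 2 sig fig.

I_yy ≈ 1.2 in⁴

Split into non-overlapping primitives; take the origin at the lower-left of the bounding box.
Web: 0.7 × 7.6, A = 5.32 in², x = 0.35 in, Ī = 0.2172 in⁴.
Top flange (beyond web): 1.3 × 0.4, A = 0.52 in², x = 1.35 in, Ī = 0.07323 in⁴.
Bottom flange (beyond web): 1.3 × 0.4, A = 0.52 in², x = 1.35 in, Ī = 0.07323 in⁴.
Centroid: x̄ = ΣA·x / ΣA = 0.5135 in.
Transfer each piece to the vertical centroidal axis using Ī + A·d² with d = x − 0.5135:
  web: d = -0.1635 in → contributes +0.3595 in⁴
  top flange (beyond web): d = 0.8365 in → contributes +0.4371 in⁴
  bottom flange (beyond web): d = 0.8365 in → contributes +0.4371 in⁴
Total I = 1.234 in⁴.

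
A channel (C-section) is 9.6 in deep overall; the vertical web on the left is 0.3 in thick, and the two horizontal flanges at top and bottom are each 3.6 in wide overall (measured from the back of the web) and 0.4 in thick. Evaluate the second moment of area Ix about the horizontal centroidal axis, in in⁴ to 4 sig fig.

Ix ≈ 78.02 in⁴

Break the section into simple shapes (no overlaps), measuring from the bottom-left corner of the bounding box.
Web: 0.3 × 9.6, A = 2.88 in², y = 4.8 in, Ī = 22.1184 in⁴.
Top flange (beyond web): 3.3 × 0.4, A = 1.32 in², y = 9.4 in, Ī = 0.0176 in⁴.
Bottom flange (beyond web): 3.3 × 0.4, A = 1.32 in², y = 0.2 in, Ī = 0.0176 in⁴.
By symmetry the centroid is at mid-height, ȳ = 4.8 in.
Transfer each piece to the horizontal centroidal axis using Ī + A·d² with d = y − 4.8:
  web: d = 0 in → contributes +22.1184 in⁴
  top flange (beyond web): d = 4.6 in → contributes +27.9488 in⁴
  bottom flange (beyond web): d = -4.6 in → contributes +27.9488 in⁴
Total I = 78.016 in⁴.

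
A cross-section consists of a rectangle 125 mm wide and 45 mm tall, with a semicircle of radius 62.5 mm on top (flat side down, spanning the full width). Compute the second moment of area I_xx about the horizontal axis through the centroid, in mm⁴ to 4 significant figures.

I_xx ≈ 9.678 × 10⁶ mm⁴

Treat the section as a set of non-overlapping primitives; coordinates are from the bounding-box lower-left.
Rectangular body: 125 × 45, A = 5 625 mm², y = 22.5 mm, Ī = 949 219 mm⁴.
Semicircular cap: semicircle r = 62.5, A = 6135.92 mm², y = 71.5258 mm, Ī = 1 674 758 mm⁴.
Centroid: ȳ = ΣA·y / ΣA = 48.0778 mm.
Transfer each piece to the horizontal axis through the centroid using Ī + A·d² with d = y − 48.0778:
  rectangular body: d = -25.5778 mm → contributes +4 629 232 mm⁴
  semicircular cap: d = 23.448 mm → contributes +5 048 346 mm⁴
Total I = 9 677 577 mm⁴.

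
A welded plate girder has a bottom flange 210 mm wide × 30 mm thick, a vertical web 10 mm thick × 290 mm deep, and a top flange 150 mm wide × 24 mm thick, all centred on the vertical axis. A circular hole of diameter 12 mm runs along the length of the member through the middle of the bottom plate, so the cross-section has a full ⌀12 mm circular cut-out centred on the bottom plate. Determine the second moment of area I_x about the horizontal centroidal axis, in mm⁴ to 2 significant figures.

I_x ≈ 2.5 × 10⁸ mm⁴

Treat the section as a set of non-overlapping primitives; coordinates are from the bounding-box lower-left.
Bottom plate: 210 × 30, A = 6 300 mm², y = 15 mm, Ī = 472 500 mm⁴.
Web plate: 10 × 290, A = 2 900 mm², y = 175 mm, Ī = 20 324 167 mm⁴.
Top plate: 150 × 24, A = 3 600 mm², y = 332 mm, Ī = 172 800 mm⁴.
Hole (subtracted): ⌀12, A = 113.1 mm², y = 15 mm, Ī = 1 018 mm⁴.
Centroid: ȳ = ΣA·y / ΣA = 141.5 mm.
Transfer each piece to the horizontal centroidal axis using Ī + A·d² with d = y − 141.5:
  bottom plate: d = -126.5 mm → contributes +101 325 225 mm⁴
  web plate: d = 33.48 mm → contributes +23 573 995 mm⁴
  top plate: d = 190.5 mm → contributes +130 784 532 mm⁴
  hole: d = -126.5 mm → contributes −1 811 522 mm⁴
Total I = 253 872 230 mm⁴.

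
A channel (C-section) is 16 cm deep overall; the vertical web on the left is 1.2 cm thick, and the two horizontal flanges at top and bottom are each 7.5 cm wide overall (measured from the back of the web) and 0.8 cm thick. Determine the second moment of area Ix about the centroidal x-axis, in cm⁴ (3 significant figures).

Split into non-overlapping primitives; take the origin at the lower-left of the bounding box.
Web: 1.2 × 16, A = 19.2 cm², y = 8 cm, Ī = 409.6 cm⁴.
Top flange (beyond web): 6.3 × 0.8, A = 5.04 cm², y = 15.6 cm, Ī = 0.2688 cm⁴.
Bottom flange (beyond web): 6.3 × 0.8, A = 5.04 cm², y = 0.4 cm, Ī = 0.2688 cm⁴.
By symmetry the centroid is at mid-height, ȳ = 8 cm.
Transfer each piece to the centroidal x-axis using Ī + A·d² with d = y − 8:
  web: d = 0 cm → contributes +409.6 cm⁴
  top flange (beyond web): d = 7.6 cm → contributes +291.38 cm⁴
  bottom flange (beyond web): d = -7.6 cm → contributes +291.38 cm⁴
Total I = 992.36 cm⁴.

Ix ≈ 992 cm⁴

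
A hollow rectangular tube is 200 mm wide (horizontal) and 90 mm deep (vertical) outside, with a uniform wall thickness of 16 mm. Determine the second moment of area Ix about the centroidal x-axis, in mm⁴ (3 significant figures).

Split into non-overlapping primitives; take the origin at the lower-left of the bounding box.
Outer rectangle: 200 × 90, A = 18 000 mm², y = 45 mm, Ī = 12 150 000 mm⁴.
Inner void (subtracted): 168 × 58, A = 9 744 mm², y = 45 mm, Ī = 2 731 568 mm⁴.
By symmetry the centroid is at mid-height, ȳ = 45 mm.
All pieces are centred on the centroidal x-axis, so I = ΣĪ (holes subtracted) = 9 418 432 mm⁴.

Ix ≈ 9.42 × 10⁶ mm⁴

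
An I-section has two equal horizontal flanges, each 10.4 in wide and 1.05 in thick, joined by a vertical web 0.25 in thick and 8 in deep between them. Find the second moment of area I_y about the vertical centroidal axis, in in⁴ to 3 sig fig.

Decompose the section into non-overlapping parts with the origin at the bottom-left of its bounding rectangle.
Bottom flange: 10.4 × 1.05, A = 10.92 in², x = 5.2 in, Ī = 98.426 in⁴.
Web: 0.25 × 8, A = 2 in², x = 5.2 in, Ī = 0.010417 in⁴.
Top flange: 10.4 × 1.05, A = 10.92 in², x = 5.2 in, Ī = 98.426 in⁴.
By symmetry the centroid is at mid-width, x̄ = 5.2 in.
All pieces are centred on the vertical centroidal axis, so I = ΣĪ = 196.86 in⁴.

I_y ≈ 197 in⁴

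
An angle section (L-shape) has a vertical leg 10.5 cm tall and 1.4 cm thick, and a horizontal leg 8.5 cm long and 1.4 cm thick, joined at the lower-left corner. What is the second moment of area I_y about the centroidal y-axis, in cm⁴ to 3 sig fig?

Decompose the section into non-overlapping parts with the origin at the bottom-left of its bounding rectangle.
Vertical leg: 1.4 × 10.5, A = 14.7 cm², x = 0.7 cm, Ī = 2.401 cm⁴.
Horizontal leg (remainder): 7.1 × 1.4, A = 9.94 cm², x = 4.95 cm, Ī = 41.756 cm⁴.
Centroid: x̄ = ΣA·x / ΣA = 2.4145 cm.
Transfer each piece to the centroidal y-axis using Ī + A·d² with d = x − 2.4145:
  vertical leg: d = -1.7145 cm → contributes +45.611 cm⁴
  horizontal leg (remainder): d = 2.5355 cm → contributes +105.66 cm⁴
Total I = 151.27 cm⁴.

I_y ≈ 151 cm⁴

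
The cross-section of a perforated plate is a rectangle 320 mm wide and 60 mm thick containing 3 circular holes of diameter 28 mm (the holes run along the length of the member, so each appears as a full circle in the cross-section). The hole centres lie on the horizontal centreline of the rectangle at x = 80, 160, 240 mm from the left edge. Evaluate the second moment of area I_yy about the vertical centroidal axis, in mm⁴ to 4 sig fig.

I_yy ≈ 1.559 × 10⁸ mm⁴

Break the section into simple shapes (no overlaps), measuring from the bottom-left corner of the bounding box.
Plate: 320 × 60, A = 19 200 mm², x = 160 mm, Ī = 163 840 000 mm⁴.
Hole 1 (subtracted): ⌀28, A = 615.752 mm², x = 80 mm, Ī = 30171.9 mm⁴.
Hole 2 (subtracted): ⌀28, A = 615.752 mm², x = 160 mm, Ī = 30171.9 mm⁴.
Hole 3 (subtracted): ⌀28, A = 615.752 mm², x = 240 mm, Ī = 30171.9 mm⁴.
By symmetry the centroid is at mid-width, x̄ = 160 mm.
Transfer each piece to the vertical centroidal axis using Ī + A·d² with d = x − 160:
  plate: d = 0 mm → contributes +163 840 000 mm⁴
  hole 1: d = -80 mm → contributes −3 970 986 mm⁴
  hole 2: d = 0 mm → contributes −30171.9 mm⁴
  hole 3: d = 80 mm → contributes −3 970 986 mm⁴
Total I = 155 867 857 mm⁴.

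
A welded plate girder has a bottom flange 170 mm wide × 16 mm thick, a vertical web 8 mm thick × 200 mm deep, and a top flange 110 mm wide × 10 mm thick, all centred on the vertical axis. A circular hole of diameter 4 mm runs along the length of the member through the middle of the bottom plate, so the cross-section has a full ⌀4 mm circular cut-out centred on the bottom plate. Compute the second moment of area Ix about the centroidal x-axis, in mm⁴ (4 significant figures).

Ix ≈ 4.332 × 10⁷ mm⁴

Break the section into simple shapes (no overlaps), measuring from the bottom-left corner of the bounding box.
Bottom plate: 170 × 16, A = 2 720 mm², y = 8 mm, Ī = 58026.7 mm⁴.
Web plate: 8 × 200, A = 1 600 mm², y = 116 mm, Ī = 5 333 333 mm⁴.
Top plate: 110 × 10, A = 1 100 mm², y = 221 mm, Ī = 9166.67 mm⁴.
Hole (subtracted): ⌀4, A = 12.5664 mm², y = 8 mm, Ī = 12.5664 mm⁴.
Centroid: ȳ = ΣA·y / ΣA = 83.2853 mm.
Transfer each piece to the centroidal x-axis using Ī + A·d² with d = y − 83.2853:
  bottom plate: d = -75.2853 mm → contributes +15 474 631 mm⁴
  web plate: d = 32.7147 mm → contributes +7 045 741 mm⁴
  top plate: d = 137.715 mm → contributes +20 871 054 mm⁴
  hole: d = -75.2853 mm → contributes −71237.1 mm⁴
Total I = 43 320 188 mm⁴.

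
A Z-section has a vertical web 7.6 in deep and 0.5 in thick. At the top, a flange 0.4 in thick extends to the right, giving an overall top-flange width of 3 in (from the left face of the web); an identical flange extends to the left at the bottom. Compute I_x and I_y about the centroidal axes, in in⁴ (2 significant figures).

Break the section into simple shapes (no overlaps), measuring from the bottom-left corner of the bounding box.
Web: 0.5 × 7.6, A = 3.8 in², y = 3.8 in, Ī = 18.29 in⁴.
Top flange (beyond web): 2.5 × 0.4, A = 1 in², y = 7.4 in, Ī = 0.01333 in⁴.
Bottom flange (beyond web): 2.5 × 0.4, A = 1 in², y = 0.2 in, Ī = 0.01333 in⁴.
Centroid: ȳ = ΣA·y / ΣA = 3.8 in.
Transfer each piece to the centroidal x-axis using Ī + A·d² with d = y − 3.8:
  web: d = 0 in → contributes +18.29 in⁴
  top flange (beyond web): d = 3.6 in → contributes +12.97 in⁴
  bottom flange (beyond web): d = -3.6 in → contributes +12.97 in⁴
Total I = 44.24 in⁴.
For the y-axis: x̄ = 2.75 in.
Repeating about the centroidal y-axis gives I_y = 5.621 in⁴.

I_x ≈ 44 in⁴, I_y ≈ 5.6 in⁴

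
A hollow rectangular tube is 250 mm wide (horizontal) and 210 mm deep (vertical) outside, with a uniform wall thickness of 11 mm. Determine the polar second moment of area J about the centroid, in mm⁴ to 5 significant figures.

J ≈ 1.5444 × 10⁸ mm⁴

Break the section into simple shapes (no overlaps), measuring from the bottom-left corner of the bounding box.
Outer rectangle: 250 × 210, A = 52 500 mm², y = 105 mm, Ī = 192 937 500 mm⁴.
Inner void (subtracted): 228 × 188, A = 42 864 mm², y = 105 mm, Ī = 126 248 768 mm⁴.
By symmetry the centroid is at mid-height, ȳ = 105 mm.
All pieces are centred on the centroidal x-axis, so I = ΣĪ (holes subtracted) = 66 688 732 mm⁴.
Repeating about the centroidal y-axis gives I_y = 87 750 652 mm⁴.
Polar second moment: J = I_x + I_y = 154 439 384 mm⁴.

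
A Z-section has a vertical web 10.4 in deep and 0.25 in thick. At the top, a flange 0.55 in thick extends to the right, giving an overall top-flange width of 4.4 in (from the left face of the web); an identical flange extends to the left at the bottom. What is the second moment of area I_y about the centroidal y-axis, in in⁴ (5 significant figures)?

I_y ≈ 28.660 in⁴

Treat the section as a set of non-overlapping primitives; coordinates are from the bounding-box lower-left.
Web: 0.25 × 10.4, A = 2.6 in², x = 4.275 in, Ī = 0.01354167 in⁴.
Top flange (beyond web): 4.15 × 0.55, A = 2.2825 in², x = 6.475 in, Ī = 3.275863 in⁴.
Bottom flange (beyond web): 4.15 × 0.55, A = 2.2825 in², x = 2.075 in, Ī = 3.275863 in⁴.
Centroid: x̄ = ΣA·x / ΣA = 4.275 in.
Transfer each piece to the centroidal y-axis using Ī + A·d² with d = x − 4.275:
  web: d = 0 in → contributes +0.01354167 in⁴
  top flange (beyond web): d = 2.2 in → contributes +14.32316 in⁴
  bottom flange (beyond web): d = -2.2 in → contributes +14.32316 in⁴
Total I = 28.65987 in⁴.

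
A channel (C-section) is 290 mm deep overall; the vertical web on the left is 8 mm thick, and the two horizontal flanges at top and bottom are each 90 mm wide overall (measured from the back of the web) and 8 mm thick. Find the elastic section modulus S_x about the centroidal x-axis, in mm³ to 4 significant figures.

S_x ≈ 2.921 × 10⁵ mm³

Treat the section as a set of non-overlapping primitives; coordinates are from the bounding-box lower-left.
Web: 8 × 290, A = 2 320 mm², y = 145 mm, Ī = 16 259 333 mm⁴.
Top flange (beyond web): 82 × 8, A = 656 mm², y = 286 mm, Ī = 3498.67 mm⁴.
Bottom flange (beyond web): 82 × 8, A = 656 mm², y = 4 mm, Ī = 3498.67 mm⁴.
By symmetry the centroid is at mid-height, ȳ = 145 mm.
Transfer each piece to the centroidal x-axis using Ī + A·d² with d = y − 145:
  web: d = 0 mm → contributes +16 259 333 mm⁴
  top flange (beyond web): d = 141 mm → contributes +13 045 435 mm⁴
  bottom flange (beyond web): d = -141 mm → contributes +13 045 435 mm⁴
Total I = 42 350 203 mm⁴.
Extreme fibre distance c = 145 mm; S = I/c = 292 070 mm³.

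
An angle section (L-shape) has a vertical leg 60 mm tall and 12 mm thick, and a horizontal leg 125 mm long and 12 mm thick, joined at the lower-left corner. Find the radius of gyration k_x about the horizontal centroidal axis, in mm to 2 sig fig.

k_x ≈ 16 mm

Split into non-overlapping primitives; take the origin at the lower-left of the bounding box.
Vertical leg: 12 × 60, A = 720 mm², y = 30 mm, Ī = 216 000 mm⁴.
Horizontal leg (remainder): 113 × 12, A = 1 356 mm², y = 6 mm, Ī = 16 272 mm⁴.
Centroid: ȳ = ΣA·y / ΣA = 14.32 mm.
Transfer each piece to the horizontal centroidal axis using Ī + A·d² with d = y − 14.32:
  vertical leg: d = 15.68 mm → contributes +392 937 mm⁴
  horizontal leg (remainder): d = -8.324 mm → contributes +110 221 mm⁴
Total I = 503 158 mm⁴.
Radius of gyration: k = √(I/A) = √(503 158 / 2 076) = 15.57 mm.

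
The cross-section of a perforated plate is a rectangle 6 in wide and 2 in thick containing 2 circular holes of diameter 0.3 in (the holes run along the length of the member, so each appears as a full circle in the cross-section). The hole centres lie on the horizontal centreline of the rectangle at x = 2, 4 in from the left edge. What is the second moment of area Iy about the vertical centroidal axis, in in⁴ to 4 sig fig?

Iy ≈ 35.86 in⁴

Decompose the section into non-overlapping parts with the origin at the bottom-left of its bounding rectangle.
Plate: 6 × 2, A = 12 in², x = 3 in, Ī = 36 in⁴.
Hole 1 (subtracted): ⌀0.3, A = 0.0706858 in², x = 2 in, Ī = 0.000397608 in⁴.
Hole 2 (subtracted): ⌀0.3, A = 0.0706858 in², x = 4 in, Ī = 0.000397608 in⁴.
By symmetry the centroid is at mid-width, x̄ = 3 in.
Transfer each piece to the vertical centroidal axis using Ī + A·d² with d = x − 3:
  plate: d = 0 in → contributes +36 in⁴
  hole 1: d = -1 in → contributes −0.0710834 in⁴
  hole 2: d = 1 in → contributes −0.0710834 in⁴
Total I = 35.8578 in⁴.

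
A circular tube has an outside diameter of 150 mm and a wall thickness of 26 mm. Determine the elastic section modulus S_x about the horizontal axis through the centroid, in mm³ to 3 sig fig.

Break the section into simple shapes (no overlaps), measuring from the bottom-left corner of the bounding box.
Outer circle: ⌀150, A = 17 671 mm², y = 75 mm, Ī = 24 850 489 mm⁴.
Bore (subtracted): ⌀98, A = 7 543 mm², y = 75 mm, Ī = 4 527 664 mm⁴.
By symmetry the centroid is at mid-height, ȳ = 75 mm.
All pieces are centred on the horizontal axis through the centroid, so I = ΣĪ (holes subtracted) = 20 322 825 mm⁴.
Extreme fibre distance c = 75 mm; S = I/c = 270 971 mm³.

S_x ≈ 2.71 × 10⁵ mm³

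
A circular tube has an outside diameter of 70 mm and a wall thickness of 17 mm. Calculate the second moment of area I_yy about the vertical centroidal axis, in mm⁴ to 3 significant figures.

Treat the section as a set of non-overlapping primitives; coordinates are from the bounding-box lower-left.
Outer circle: ⌀70, A = 3848.5 mm², x = 35 mm, Ī = 1 178 588 mm⁴.
Bore (subtracted): ⌀36, A = 1017.9 mm², x = 35 mm, Ī = 82 448 mm⁴.
By symmetry the centroid is at mid-width, x̄ = 35 mm.
All pieces are centred on the vertical centroidal axis, so I = ΣĪ (holes subtracted) = 1 096 140 mm⁴.

I_yy ≈ 1.10 × 10⁶ mm⁴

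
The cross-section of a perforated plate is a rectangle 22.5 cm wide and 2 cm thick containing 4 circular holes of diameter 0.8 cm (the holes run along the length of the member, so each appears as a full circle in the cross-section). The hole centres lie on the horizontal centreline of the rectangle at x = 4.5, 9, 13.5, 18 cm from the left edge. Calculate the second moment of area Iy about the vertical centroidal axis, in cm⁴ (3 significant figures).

Decompose the section into non-overlapping parts with the origin at the bottom-left of its bounding rectangle.
Plate: 22.5 × 2, A = 45 cm², x = 11.25 cm, Ī = 1898.4 cm⁴.
Hole 1 (subtracted): ⌀0.8, A = 0.50265 cm², x = 4.5 cm, Ī = 0.020106 cm⁴.
Hole 2 (subtracted): ⌀0.8, A = 0.50265 cm², x = 9 cm, Ī = 0.020106 cm⁴.
Hole 3 (subtracted): ⌀0.8, A = 0.50265 cm², x = 13.5 cm, Ī = 0.020106 cm⁴.
Hole 4 (subtracted): ⌀0.8, A = 0.50265 cm², x = 18 cm, Ī = 0.020106 cm⁴.
By symmetry the centroid is at mid-width, x̄ = 11.25 cm.
Transfer each piece to the vertical centroidal axis using Ī + A·d² with d = x − 11.25:
  plate: d = 0 cm → contributes +1898.4 cm⁴
  hole 1: d = -6.75 cm → contributes −22.922 cm⁴
  hole 2: d = -2.25 cm → contributes −2.5648 cm⁴
  hole 3: d = 2.25 cm → contributes −2.5648 cm⁴
  hole 4: d = 6.75 cm → contributes −22.922 cm⁴
Total I = 1847.5 cm⁴.

Iy ≈ 1850 cm⁴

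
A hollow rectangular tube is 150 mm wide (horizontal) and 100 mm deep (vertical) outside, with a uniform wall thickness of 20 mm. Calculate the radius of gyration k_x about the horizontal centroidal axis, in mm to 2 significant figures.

k_x ≈ 35 mm

Break the section into simple shapes (no overlaps), measuring from the bottom-left corner of the bounding box.
Outer rectangle: 150 × 100, A = 15 000 mm², y = 50 mm, Ī = 12 500 000 mm⁴.
Inner void (subtracted): 110 × 60, A = 6 600 mm², y = 50 mm, Ī = 1 980 000 mm⁴.
By symmetry the centroid is at mid-height, ȳ = 50 mm.
All pieces are centred on the horizontal centroidal axis, so I = ΣĪ (holes subtracted) = 10 520 000 mm⁴.
Radius of gyration: k = √(I/A) = √(10 520 000 / 8 400) = 35.39 mm.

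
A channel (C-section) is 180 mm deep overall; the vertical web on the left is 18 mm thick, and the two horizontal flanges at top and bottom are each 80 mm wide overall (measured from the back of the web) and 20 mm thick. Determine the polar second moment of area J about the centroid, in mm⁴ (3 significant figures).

Decompose the section into non-overlapping parts with the origin at the bottom-left of its bounding rectangle.
Web: 18 × 180, A = 3 240 mm², y = 90 mm, Ī = 8 748 000 mm⁴.
Top flange (beyond web): 62 × 20, A = 1 240 mm², y = 170 mm, Ī = 41 333 mm⁴.
Bottom flange (beyond web): 62 × 20, A = 1 240 mm², y = 10 mm, Ī = 41 333 mm⁴.
By symmetry the centroid is at mid-height, ȳ = 90 mm.
Transfer each piece to the centroidal x-axis using Ī + A·d² with d = y − 90:
  web: d = 0 mm → contributes +8 748 000 mm⁴
  top flange (beyond web): d = 80 mm → contributes +7 977 333 mm⁴
  bottom flange (beyond web): d = -80 mm → contributes +7 977 333 mm⁴
Total I = 24 702 667 mm⁴.
For the y-axis: x̄ = 26.343 mm.
Repeating about the centroidal y-axis gives I_y = 3 129 515 mm⁴.
Polar second moment: J = I_x + I_y = 27 832 182 mm⁴.

J ≈ 2.78 × 10⁷ mm⁴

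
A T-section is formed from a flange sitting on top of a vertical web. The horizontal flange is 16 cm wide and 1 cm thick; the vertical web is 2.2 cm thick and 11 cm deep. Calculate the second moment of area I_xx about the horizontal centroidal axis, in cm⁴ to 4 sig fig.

I_xx ≈ 592.1 cm⁴

Decompose the section into non-overlapping parts with the origin at the bottom-left of its bounding rectangle.
Flange: 16 × 1, A = 16 cm², y = 11.5 cm, Ī = 1.33333 cm⁴.
Web: 2.2 × 11, A = 24.2 cm², y = 5.5 cm, Ī = 244.017 cm⁴.
Centroid: ȳ = ΣA·y / ΣA = 7.88806 cm.
Transfer each piece to the horizontal centroidal axis using Ī + A·d² with d = y − 7.88806:
  flange: d = 3.61194 cm → contributes +210.071 cm⁴
  web: d = -2.38806 cm → contributes +382.025 cm⁴
Total I = 592.096 cm⁴.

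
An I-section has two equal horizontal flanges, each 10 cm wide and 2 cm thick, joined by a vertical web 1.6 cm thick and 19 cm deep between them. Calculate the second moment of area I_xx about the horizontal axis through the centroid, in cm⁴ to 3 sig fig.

I_xx ≈ 5340 cm⁴

Treat the section as a set of non-overlapping primitives; coordinates are from the bounding-box lower-left.
Bottom flange: 10 × 2, A = 20 cm², y = 1 cm, Ī = 6.6667 cm⁴.
Web: 1.6 × 19, A = 30.4 cm², y = 11.5 cm, Ī = 914.53 cm⁴.
Top flange: 10 × 2, A = 20 cm², y = 22 cm, Ī = 6.6667 cm⁴.
By symmetry the centroid is at mid-height, ȳ = 11.5 cm.
Transfer each piece to the horizontal axis through the centroid using Ī + A·d² with d = y − 11.5:
  bottom flange: d = -10.5 cm → contributes +2211.7 cm⁴
  web: d = 0 cm → contributes +914.53 cm⁴
  top flange: d = 10.5 cm → contributes +2211.7 cm⁴
Total I = 5337.9 cm⁴.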